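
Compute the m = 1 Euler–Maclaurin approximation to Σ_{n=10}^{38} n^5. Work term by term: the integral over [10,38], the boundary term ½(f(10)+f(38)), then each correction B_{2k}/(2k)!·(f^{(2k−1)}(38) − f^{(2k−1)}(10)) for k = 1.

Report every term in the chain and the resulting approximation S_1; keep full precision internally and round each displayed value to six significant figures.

∫_10^38 x^5 dx evaluates to 5.01656e+08.
½[f(10) + f(38)] = ½[100000 + 7.92352e+07] = 3.96676e+07.
Integral + boundary = 5.41324e+08.
Correction k=1: B_{2}/2! · (f^{(1)}(38) − f^{(1)}(10)) = 1/12 · (1.04257e+07 − 50000.0) = 864640.

S_1 ≈ 5.42188e+08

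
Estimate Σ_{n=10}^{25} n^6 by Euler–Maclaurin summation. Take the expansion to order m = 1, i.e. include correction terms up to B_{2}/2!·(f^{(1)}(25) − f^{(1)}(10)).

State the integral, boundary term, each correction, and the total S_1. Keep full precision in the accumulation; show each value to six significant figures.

S_1 ≈ 9.97905e+08

Integral: ∫_10^25 x^6 dx = 8.70502e+08.
½[f(10) + f(25)] = ½[1.00000e+06 + 2.44141e+08] = 1.22570e+08.
So far: 9.93073e+08.
Correction k=1: B_{2}/2! · (f^{(1)}(25) − f^{(1)}(10)) = 1/12 · (5.85938e+07 − 600000) = 4.83281e+06.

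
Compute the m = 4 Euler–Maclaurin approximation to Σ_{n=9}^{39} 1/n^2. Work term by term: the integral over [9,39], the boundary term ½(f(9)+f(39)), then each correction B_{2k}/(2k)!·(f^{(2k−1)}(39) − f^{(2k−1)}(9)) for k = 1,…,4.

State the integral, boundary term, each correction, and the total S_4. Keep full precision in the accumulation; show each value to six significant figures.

S_4 ≈ 0.0921969

∫_9^39 1/x^2 dx evaluates to 0.0854701.
½[f(9) + f(39)] = ½[0.0123457 + 0.000657462] = 0.00650157.
Integral + boundary = 0.0919717.
Order-1 term: 1/12 · (-3.37160e-05 − (-0.00274348)) = 0.000225814.
After k=1: 0.0921975.
Order-2 term: −1/720 · (-2.66004e-07 − (-0.000406442)) = -5.64133e-07.
After k=2: 0.0921969.
Order-3 term: 1/30240 · (-5.24663e-09 − (-0.000150534)) = 4.97781e-09.
After k=3: 0.0921969.
Order-4 term: −1/1209600 · (-1.93170e-10 − (-0.000104073)) = -8.60390e-11.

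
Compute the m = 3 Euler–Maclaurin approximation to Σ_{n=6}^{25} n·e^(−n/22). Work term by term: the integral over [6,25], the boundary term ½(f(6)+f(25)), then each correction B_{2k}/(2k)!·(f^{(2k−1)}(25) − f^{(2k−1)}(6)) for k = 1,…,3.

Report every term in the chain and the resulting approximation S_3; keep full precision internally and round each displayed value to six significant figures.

∫_6^25 x·e^(−x/22) dx evaluates to 137.063.
Endpoint term: (f(6) + f(25))/2 = (4.56780 + 8.02460)/2 = 6.29620.
Integral + boundary = 143.360.
k=1: B_{2}/(2)! × [f^{(1)}(25) − f^{(1)}(6)] = 1/12 × (-0.0437706 − 0.553673) = -0.0497870.
Running total after k=1: 143.310.
k=2: B_{4}/(4)! × [f^{(3)}(25) − f^{(3)}(6)] = −1/720 × (0.00123595 − 0.00428982) = 4.24149e-06.
Running total after k=2: 143.310.
k=3: B_{6}/(6)! × [f^{(5)}(25) − f^{(5)}(6)] = 1/30240 × (5.29406e-06 − 1.53630e-05) = -3.32967e-10.

S_3 ≈ 143.310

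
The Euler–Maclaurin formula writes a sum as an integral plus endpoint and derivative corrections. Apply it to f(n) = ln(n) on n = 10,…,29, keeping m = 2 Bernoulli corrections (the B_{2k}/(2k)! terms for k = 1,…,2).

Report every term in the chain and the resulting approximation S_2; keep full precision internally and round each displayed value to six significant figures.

The integral term ∫_10^29 ln(x) dx = 55.6257.
Endpoint term: (f(10) + f(29))/2 = (2.30259 + 3.36730)/2 = 2.83494.
Integral + boundary = 58.4607.
k=1: B_{2}/(2)! × [f^{(1)}(29) − f^{(1)}(10)] = 1/12 × (0.0344828 − 0.100000) = -0.00545977.
After k=1: 58.4552.
k=2: B_{4}/(4)! × [f^{(3)}(29) − f^{(3)}(10)] = −1/720 × (8.20042e-05 − 0.00200000) = 2.66388e-06.

S_2 ≈ 58.4552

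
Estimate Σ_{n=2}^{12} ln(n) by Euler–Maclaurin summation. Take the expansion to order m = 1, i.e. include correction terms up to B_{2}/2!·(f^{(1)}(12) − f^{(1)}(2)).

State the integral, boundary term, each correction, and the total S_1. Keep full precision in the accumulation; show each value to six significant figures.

S_1 ≈ 19.9869

The integral term ∫_2^12 ln(x) dx = 18.4326.
Endpoint term: (f(2) + f(12))/2 = (0.693147 + 2.48491)/2 = 1.58903.
Running total after boundary: 20.0216.
Order-1 term: 1/12 · (0.0833333 − 0.500000) = -0.0347222.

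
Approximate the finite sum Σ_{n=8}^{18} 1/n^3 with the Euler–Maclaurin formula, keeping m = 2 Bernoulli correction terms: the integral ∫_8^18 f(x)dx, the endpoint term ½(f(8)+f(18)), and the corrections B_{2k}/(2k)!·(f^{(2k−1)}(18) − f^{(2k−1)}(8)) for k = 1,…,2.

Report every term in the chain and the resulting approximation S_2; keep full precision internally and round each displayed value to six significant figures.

Integral: ∫_8^18 1/x^3 dx = 0.00626929.
Boundary: ½(f(8) + f(18)) = ½(0.00195312 + 0.000171468) = 0.00106230.
Integral + boundary = 0.00733159.
Order-1 term: 1/12 · (-2.85780e-05 − (-0.000732422)) = 5.86537e-05.
Running total after k=1: 0.00739024.
Order-2 term: −1/720 · (-1.76407e-06 − (-0.000228882)) = -3.15441e-07.

S_2 ≈ 0.00738992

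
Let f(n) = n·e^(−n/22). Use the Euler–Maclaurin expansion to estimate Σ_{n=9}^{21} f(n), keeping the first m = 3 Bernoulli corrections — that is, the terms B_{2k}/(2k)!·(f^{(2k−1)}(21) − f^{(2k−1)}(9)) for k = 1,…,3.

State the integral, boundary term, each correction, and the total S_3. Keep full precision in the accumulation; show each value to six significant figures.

S_3 ≈ 95.8236

Integral: ∫_9^21 x·e^(−x/22) dx = 88.8233.
Boundary: ½(f(9) + f(21)) = ½(5.97828 + 8.08473) = 7.03151.
Integral + boundary = 95.8548.
k=1: B_{2}/(2)! × [f^{(1)}(21) − f^{(1)}(9)] = 1/12 × (0.0174994 − 0.392514) = -0.0312512.
Partial sum through k=1: 95.8236.
k=2: B_{4}/(4)! × [f^{(3)}(21) − f^{(3)}(9)] = −1/720 × (0.00162701 − 0.00355583) = 2.67891e-06.
Partial sum through k=2: 95.8236.
k=3: B_{6}/(6)! × [f^{(5)}(21) − f^{(5)}(9)] = 1/30240 × (6.64849e-06 − 1.30179e-05) = -2.10630e-10.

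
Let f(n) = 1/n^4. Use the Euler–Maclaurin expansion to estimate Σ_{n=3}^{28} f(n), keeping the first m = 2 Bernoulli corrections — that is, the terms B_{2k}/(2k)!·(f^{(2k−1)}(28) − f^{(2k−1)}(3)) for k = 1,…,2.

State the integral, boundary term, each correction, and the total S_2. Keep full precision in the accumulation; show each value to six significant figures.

Integral: ∫_3^28 1/x^4 dx = 0.0123305.
½[f(3) + f(28)] = ½[0.0123457 + 1.62693e-06] = 0.00617365.
So far: 0.0185041.
Order-1 term: 1/12 · (-2.32418e-07 − (-0.0164609)) = 0.00137172.
Partial sum through k=1: 0.0198759.
Order-2 term: −1/720 · (-8.89355e-09 − (-0.0548697)) = -7.62079e-05.

S_2 ≈ 0.0197997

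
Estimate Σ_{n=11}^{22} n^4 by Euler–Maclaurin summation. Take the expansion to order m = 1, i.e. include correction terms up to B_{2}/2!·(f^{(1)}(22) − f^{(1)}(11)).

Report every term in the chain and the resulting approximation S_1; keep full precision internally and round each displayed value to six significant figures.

S_1 ≈ 1.12607e+06

Integral: ∫_11^22 x^4 dx = 998516.
Boundary: ½(f(11) + f(22)) = ½(14641.0 + 234256) = 124448.
Integral + boundary = 1.12296e+06.
k=1: B_{2}/(2)! × [f^{(1)}(22) − f^{(1)}(11)] = 1/12 × (42592.0 − 5324.00) = 3105.67.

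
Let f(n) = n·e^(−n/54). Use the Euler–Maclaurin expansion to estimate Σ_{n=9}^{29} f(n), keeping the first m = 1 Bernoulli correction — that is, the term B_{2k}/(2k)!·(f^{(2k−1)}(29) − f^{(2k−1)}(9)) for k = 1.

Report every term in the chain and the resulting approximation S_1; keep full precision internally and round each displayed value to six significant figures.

S_1 ≈ 272.351

∫_9^29 x·e^(−x/54) dx evaluates to 260.103.
Boundary: ½(f(9) + f(29)) = ½(7.61834 + 16.9498) = 12.2841.
Running total after boundary: 272.387.
Order-1 term: 1/12 · (0.270591 − 0.705401) = -0.0362342.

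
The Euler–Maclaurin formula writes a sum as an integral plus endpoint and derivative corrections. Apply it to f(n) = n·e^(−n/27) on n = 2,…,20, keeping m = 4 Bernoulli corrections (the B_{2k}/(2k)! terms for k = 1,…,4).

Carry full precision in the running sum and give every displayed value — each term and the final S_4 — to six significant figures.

S_4 ≈ 127.722

∫_2^20 x·e^(−x/27) dx evaluates to 122.087.
Endpoint term: (f(2) + f(20))/2 = (1.85721 + 9.53521)/2 = 5.69621.
So far: 127.783.
Correction k=1: B_{2}/2! · (f^{(1)}(20) − f^{(1)}(2)) = 1/12 · (0.123605 − 0.859818) = -0.0613511.
Partial sum through k=1: 127.722.
Correction k=2: B_{4}/4! · (f^{(3)}(20) − f^{(3)}(2)) = −1/720 · (0.00147754 − 0.00372706) = 3.12433e-06.
Partial sum through k=2: 127.722.
Correction k=3: B_{6}/6! · (f^{(5)}(20) − f^{(5)}(2)) = 1/30240 · (3.82102e-06 − 8.60722e-06) = -1.58274e-10.
Partial sum through k=3: 127.722.
Correction k=4: B_{8}/8! · (f^{(7)}(20) − f^{(7)}(2)) = −1/1209600 · (7.70266e-09 − 1.66007e-08) = 7.35615e-15.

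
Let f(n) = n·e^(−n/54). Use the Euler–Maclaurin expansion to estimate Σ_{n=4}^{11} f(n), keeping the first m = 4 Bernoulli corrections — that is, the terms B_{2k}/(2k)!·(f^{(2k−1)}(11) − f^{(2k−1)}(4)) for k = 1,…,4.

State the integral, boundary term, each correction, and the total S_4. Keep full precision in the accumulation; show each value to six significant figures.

S_4 ≈ 51.5892

∫_4^11 x·e^(−x/54) dx evaluates to 45.2632.
½[f(4) + f(11)] = ½[3.71441 + 8.97274] = 6.34358.
So far: 51.6067.
Order-1 term: 1/12 · (0.649542 − 0.859818) = -0.0175230.
After k=1: 51.5892.
Order-2 term: −1/720 · (0.000782219 − 0.000931764) = 2.07701e-07.
After k=2: 51.5892.
Order-3 term: 1/30240 · (4.60112e-07 − 5.37951e-07) = -2.57405e-12.
After k=3: 51.5892.
Order-4 term: −1/1209600 · (2.23585e-10 − 2.59385e-10) = 2.95969e-17.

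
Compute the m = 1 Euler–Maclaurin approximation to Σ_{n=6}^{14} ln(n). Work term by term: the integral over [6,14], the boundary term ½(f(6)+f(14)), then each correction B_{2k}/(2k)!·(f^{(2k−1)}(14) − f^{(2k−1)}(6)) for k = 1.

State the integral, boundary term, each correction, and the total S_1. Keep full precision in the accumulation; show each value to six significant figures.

∫_6^14 ln(x) dx evaluates to 18.1962.
Boundary: ½(f(6) + f(14)) = ½(1.79176 + 2.63906) = 2.21541.
Running total after boundary: 20.4117.
Order-1 term: 1/12 · (0.0714286 − 0.166667) = -0.00793651.

S_1 ≈ 20.4037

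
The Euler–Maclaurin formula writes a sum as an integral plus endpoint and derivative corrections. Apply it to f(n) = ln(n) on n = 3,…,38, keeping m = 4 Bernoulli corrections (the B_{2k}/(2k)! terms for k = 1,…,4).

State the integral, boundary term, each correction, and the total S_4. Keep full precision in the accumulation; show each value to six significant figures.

S_4 ≈ 102.275

The integral term ∫_3^38 ln(x) dx = 99.9324.
½[f(3) + f(38)] = ½[1.09861 + 3.63759] = 2.36810.
So far: 102.301.
Order-1 term: 1/12 · (0.0263158 − 0.333333) = -0.0255848.
After k=1: 102.275.
Order-2 term: −1/720 · (3.64485e-05 − 0.0740741) = 0.000102830.
After k=2: 102.275.
Order-3 term: 1/30240 · (3.02896e-07 − 0.0987654) = -3.26604e-06.
After k=3: 102.275.
Order-4 term: −1/1209600 · (6.29285e-09 − 0.329218) = 2.72171e-07.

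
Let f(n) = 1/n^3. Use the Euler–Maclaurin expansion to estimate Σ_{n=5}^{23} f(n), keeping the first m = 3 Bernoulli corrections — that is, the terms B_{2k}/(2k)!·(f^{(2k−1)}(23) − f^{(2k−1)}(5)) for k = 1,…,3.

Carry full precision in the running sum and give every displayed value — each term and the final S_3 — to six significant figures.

∫_5^23 1/x^3 dx evaluates to 0.0190548.
½[f(5) + f(23)] = ½[0.00800000 + 8.21895e-05] = 0.00404109.
Integral + boundary = 0.0230959.
k=1: B_{2}/(2)! × [f^{(1)}(23) − f^{(1)}(5)] = 1/12 × (-1.07204e-05 − (-0.00480000)) = 0.000399107.
After k=1: 0.0234950.
k=2: B_{4}/(4)! × [f^{(3)}(23) − f^{(3)}(5)] = −1/720 × (-4.05307e-07 − (-0.00384000)) = -5.33277e-06.
After k=2: 0.0234897.
k=3: B_{6}/(6)! × [f^{(5)}(23) − f^{(5)}(5)] = 1/30240 × (-3.21794e-08 − (-0.00645120)) = 2.13332e-07.

S_3 ≈ 0.0234899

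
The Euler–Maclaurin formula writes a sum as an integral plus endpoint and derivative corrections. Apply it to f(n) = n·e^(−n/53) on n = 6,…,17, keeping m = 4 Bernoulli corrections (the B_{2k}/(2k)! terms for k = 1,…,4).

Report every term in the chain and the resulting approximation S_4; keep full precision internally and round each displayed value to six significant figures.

S_4 ≈ 109.144

The integral term ∫_6^17 x·e^(−x/53) dx = 100.322.
Endpoint term: (f(6) + f(17))/2 = (5.35779 + 12.3352)/2 = 8.84651.
So far: 109.169.
Order-1 term: 1/12 · (0.492861 − 0.791875) = -0.0249178.
After k=1: 109.144.
Order-2 term: −1/720 · (0.000692084 − 0.000917695) = 3.13349e-07.
After k=2: 109.144.
Order-3 term: 1/30240 · (4.30299e-07 − 5.53038e-07) = -4.05883e-12.
After k=3: 109.144.
Order-4 term: −1/1209600 · (2.18660e-10 − 2.77457e-10) = 4.86086e-17.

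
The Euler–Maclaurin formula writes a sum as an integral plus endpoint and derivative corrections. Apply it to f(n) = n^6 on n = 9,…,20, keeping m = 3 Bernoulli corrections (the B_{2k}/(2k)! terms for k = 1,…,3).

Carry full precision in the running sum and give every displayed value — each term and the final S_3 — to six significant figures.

S_3 ≈ 2.16009e+08

∫_9^20 x^6 dx evaluates to 1.82174e+08.
½[f(9) + f(20)] = ½[531441 + 6.40000e+07] = 3.22657e+07.
Running total after boundary: 2.14440e+08.
k=1: B_{2}/(2)! × [f^{(1)}(20) − f^{(1)}(9)] = 1/12 × (1.92000e+07 − 354294) = 1.57048e+06.
After k=1: 2.16010e+08.
k=2: B_{4}/(4)! × [f^{(3)}(20) − f^{(3)}(9)] = −1/720 × (960000 − 87480.0) = -1211.83.
After k=2: 2.16009e+08.
k=3: B_{6}/(6)! × [f^{(5)}(20) − f^{(5)}(9)] = 1/30240 × (14400.0 − 6480.00) = 0.261905.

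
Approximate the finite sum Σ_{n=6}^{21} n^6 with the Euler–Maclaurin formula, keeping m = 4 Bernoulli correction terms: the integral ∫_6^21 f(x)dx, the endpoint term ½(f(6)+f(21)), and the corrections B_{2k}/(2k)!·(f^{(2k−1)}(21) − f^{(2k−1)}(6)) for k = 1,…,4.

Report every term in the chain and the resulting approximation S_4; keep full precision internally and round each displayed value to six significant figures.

∫_6^21 x^6 dx evaluates to 2.57258e+08.
½[f(6) + f(21)] = ½[46656.0 + 8.57661e+07] = 4.29064e+07.
Running total after boundary: 3.00165e+08.
Correction k=1: B_{2}/2! · (f^{(1)}(21) − f^{(1)}(6)) = 1/12 · (2.45046e+07 − 46656.0) = 2.03816e+06.
Running total after k=1: 3.02203e+08.
Correction k=2: B_{4}/4! · (f^{(3)}(21) − f^{(3)}(6)) = −1/720 · (1.11132e+06 − 25920.0) = -1507.50.
Running total after k=2: 3.02201e+08.
Correction k=3: B_{6}/6! · (f^{(5)}(21) − f^{(5)}(6)) = 1/30240 · (15120.0 − 4320.00) = 0.357143.
Running total after k=3: 3.02201e+08.
Correction k=4: B_{8}/8! · (f^{(7)}(21) − f^{(7)}(6)) = −1/1209600 · (0.00000 − 0.00000) = 0.00000.

S_4 ≈ 3.02201e+08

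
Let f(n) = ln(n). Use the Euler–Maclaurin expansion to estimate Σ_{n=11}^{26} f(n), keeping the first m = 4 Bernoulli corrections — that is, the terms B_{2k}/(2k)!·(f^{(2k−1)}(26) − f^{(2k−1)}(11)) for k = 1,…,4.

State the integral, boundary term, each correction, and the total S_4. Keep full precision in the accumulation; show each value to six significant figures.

S_4 ≈ 46.1573

Integral: ∫_11^26 ln(x) dx = 43.3337.
Endpoint term: (f(11) + f(26))/2 = (2.39790 + 3.25810)/2 = 2.82800.
So far: 46.1617.
Correction k=1: B_{2}/2! · (f^{(1)}(26) − f^{(1)}(11)) = 1/12 · (0.0384615 − 0.0909091) = -0.00437063.
Running total after k=1: 46.1573.
Correction k=2: B_{4}/4! · (f^{(3)}(26) − f^{(3)}(11)) = −1/720 · (0.000113792 − 0.00150263) = 1.92894e-06.
Running total after k=2: 46.1573.
Correction k=3: B_{6}/6! · (f^{(5)}(26) − f^{(5)}(11)) = 1/30240 · (2.01997e-06 − 0.000149021) = -4.86115e-09.
Running total after k=3: 46.1573.
Correction k=4: B_{8}/8! · (f^{(7)}(26) − f^{(7)}(11)) = −1/1209600 · (8.96436e-08 − 3.69474e-05) = 3.04710e-11.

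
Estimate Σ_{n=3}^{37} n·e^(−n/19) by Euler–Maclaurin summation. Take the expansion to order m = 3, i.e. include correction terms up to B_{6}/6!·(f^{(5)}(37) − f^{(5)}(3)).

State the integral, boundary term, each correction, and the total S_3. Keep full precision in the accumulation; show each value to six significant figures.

Integral: ∫_3^37 x·e^(−x/19) dx = 205.168.
½[f(3) + f(37)] = ½[2.56182 + 5.27801] = 3.91992.
So far: 209.088.
k=1: B_{2}/(2)! × [f^{(1)}(37) − f^{(1)}(3)] = 1/12 × (-0.135141 − 0.719107) = -0.0711874.
After k=1: 209.017.
k=2: B_{4}/(4)! × [f^{(3)}(37) − f^{(3)}(3)] = −1/720 × (0.000415947 − 0.00672295) = 8.75973e-06.
After k=2: 209.017.
k=3: B_{6}/(6)! × [f^{(5)}(37) − f^{(5)}(3)] = 1/30240 × (3.34140e-06 − 3.17283e-05) = -9.38721e-10.

S_3 ≈ 209.017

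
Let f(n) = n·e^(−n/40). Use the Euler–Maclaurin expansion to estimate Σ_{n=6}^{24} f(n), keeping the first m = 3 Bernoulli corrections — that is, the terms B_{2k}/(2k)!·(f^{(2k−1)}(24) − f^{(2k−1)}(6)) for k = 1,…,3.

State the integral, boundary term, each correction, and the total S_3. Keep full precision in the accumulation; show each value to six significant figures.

∫_6^24 x·e^(−x/40) dx evaluates to 178.745.
½[f(6) + f(24)] = ½[5.16425 + 13.1715] = 9.16786.
So far: 187.913.
k=1: B_{2}/(2)! × [f^{(1)}(24) − f^{(1)}(6)] = 1/12 × (0.219525 − 0.731602) = -0.0426731.
Running total after k=1: 187.870.
k=2: B_{4}/(4)! × [f^{(3)}(24) − f^{(3)}(6)] = −1/720 × (0.000823217 − 0.00153314) = 9.85998e-07.
Running total after k=2: 187.870.
k=3: B_{6}/(6)! × [f^{(5)}(24) − f^{(5)}(6)] = 1/30240 × (9.43270e-07 − 1.63064e-06) = -2.27304e-11.

S_3 ≈ 187.870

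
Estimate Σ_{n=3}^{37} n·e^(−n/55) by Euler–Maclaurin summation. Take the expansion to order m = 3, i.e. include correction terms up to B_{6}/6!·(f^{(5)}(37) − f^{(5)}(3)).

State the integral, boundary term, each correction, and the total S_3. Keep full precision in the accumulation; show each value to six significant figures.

S_3 ≈ 449.267

The integral term ∫_3^37 x·e^(−x/55) dx = 438.467.
½[f(3) + f(37)] = ½[2.84075 + 18.8817] = 10.8612.
Running total after boundary: 449.328.
Order-1 term: 1/12 · (0.167012 − 0.895266) = -0.0606878.
Partial sum through k=1: 449.267.
Order-2 term: −1/720 · (0.000392609 − 0.000922015) = 7.35287e-07.
Partial sum through k=2: 449.267.
Order-3 term: 1/30240 · (2.41325e-07 − 5.11760e-07) = -8.94298e-12.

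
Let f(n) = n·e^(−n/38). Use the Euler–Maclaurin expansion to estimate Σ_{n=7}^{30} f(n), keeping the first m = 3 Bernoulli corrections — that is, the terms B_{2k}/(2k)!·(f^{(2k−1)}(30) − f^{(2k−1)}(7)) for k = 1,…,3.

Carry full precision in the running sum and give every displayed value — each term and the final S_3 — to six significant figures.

∫_7^30 x·e^(−x/38) dx evaluates to 248.958.
Endpoint term: (f(7) + f(30))/2 = (5.82232 + 13.6225)/2 = 9.72242.
So far: 258.681.
Correction k=1: B_{2}/2! · (f^{(1)}(30) − f^{(1)}(7)) = 1/12 · (0.0955966 − 0.678542) = -0.0485788.
After k=1: 258.632.
Correction k=2: B_{4}/4! · (f^{(3)}(30) − f^{(3)}(7)) = −1/720 · (0.000695127 − 0.00162193) = 1.28722e-06.
After k=2: 258.632.
Correction k=3: B_{6}/6! · (f^{(5)}(30) − f^{(5)}(7)) = 1/30240 · (9.16934e-07 − 1.92102e-06) = -3.32039e-11.

S_3 ≈ 258.632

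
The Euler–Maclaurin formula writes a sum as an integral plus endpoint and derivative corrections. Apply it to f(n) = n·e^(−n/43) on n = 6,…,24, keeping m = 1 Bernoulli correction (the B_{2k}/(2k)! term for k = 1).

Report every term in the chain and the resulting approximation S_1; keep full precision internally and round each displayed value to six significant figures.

∫_6^24 x·e^(−x/43) dx evaluates to 183.872.
Boundary: ½(f(6) + f(24)) = ½(5.21858 + 13.7345) = 9.47656.
Integral + boundary = 193.349.
k=1: B_{2}/(2)! × [f^{(1)}(24) − f^{(1)}(6)] = 1/12 × (0.252865 − 0.748400) = -0.0412946.

S_1 ≈ 193.307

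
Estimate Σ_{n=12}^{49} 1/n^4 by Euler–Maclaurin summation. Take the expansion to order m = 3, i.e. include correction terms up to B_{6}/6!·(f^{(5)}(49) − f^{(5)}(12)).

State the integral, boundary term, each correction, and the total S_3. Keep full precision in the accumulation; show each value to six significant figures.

Integral: ∫_12^49 1/x^4 dx = 0.000190068.
Endpoint term: (f(12) + f(49))/2 = (4.82253e-05 + 1.73467e-07)/2 = 2.41994e-05.
So far: 0.000214267.
Correction k=1: B_{2}/2! · (f^{(1)}(49) − f^{(1)}(12)) = 1/12 · (-1.41605e-08 − (-1.60751e-05)) = 1.33841e-06.
Running total after k=1: 0.000215606.
Correction k=2: B_{4}/4! · (f^{(3)}(49) − f^{(3)}(12)) = −1/720 · (-1.76933e-10 − (-3.34898e-06)) = -4.65112e-09.
Running total after k=2: 0.000215601.
Correction k=3: B_{6}/6! · (f^{(5)}(49) − f^{(5)}(12)) = 1/30240 · (-4.12672e-12 − (-1.30238e-06)) = 4.30680e-11.

S_3 ≈ 0.000215601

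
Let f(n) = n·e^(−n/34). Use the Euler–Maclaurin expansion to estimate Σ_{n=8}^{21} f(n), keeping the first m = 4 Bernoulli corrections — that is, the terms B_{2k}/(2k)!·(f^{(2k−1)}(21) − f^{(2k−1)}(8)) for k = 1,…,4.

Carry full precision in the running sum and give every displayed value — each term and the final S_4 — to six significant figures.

S_4 ≈ 129.067

∫_8^21 x·e^(−x/34) dx evaluates to 120.277.
Boundary: ½(f(8) + f(21)) = ½(6.32271 + 11.3234) = 8.82308.
Running total after boundary: 129.100.
Correction k=1: B_{2}/2! · (f^{(1)}(21) − f^{(1)}(8)) = 1/12 · (0.206169 − 0.604376) = -0.0331839.
After k=1: 129.067.
Correction k=2: B_{4}/4! · (f^{(3)}(21) − f^{(3)}(8)) = −1/720 · (0.00111124 − 0.00189018) = 1.08187e-06.
After k=2: 129.067.
Correction k=3: B_{6}/6! · (f^{(5)}(21) − f^{(5)}(8)) = 1/30240 · (1.76828e-06 − 2.81795e-06) = -3.47114e-11.
After k=3: 129.067.
Correction k=4: B_{8}/8! · (f^{(7)}(21) − f^{(7)}(8)) = −1/1209600 · (2.22775e-09 − 3.46090e-09) = 1.01946e-15.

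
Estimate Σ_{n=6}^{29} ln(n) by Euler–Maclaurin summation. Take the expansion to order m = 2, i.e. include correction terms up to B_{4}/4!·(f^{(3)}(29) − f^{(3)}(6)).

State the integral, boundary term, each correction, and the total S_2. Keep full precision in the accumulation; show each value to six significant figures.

The integral term ∫_6^29 ln(x) dx = 63.9010.
Boundary: ½(f(6) + f(29)) = ½(1.79176 + 3.36730) = 2.57953.
So far: 66.4805.
k=1: B_{2}/(2)! × [f^{(1)}(29) − f^{(1)}(6)] = 1/12 × (0.0344828 − 0.166667) = -0.0110153.
After k=1: 66.4695.
k=2: B_{4}/(4)! × [f^{(3)}(29) − f^{(3)}(6)] = −1/720 × (8.20042e-05 − 0.00925926) = 1.27462e-05.

S_2 ≈ 66.4695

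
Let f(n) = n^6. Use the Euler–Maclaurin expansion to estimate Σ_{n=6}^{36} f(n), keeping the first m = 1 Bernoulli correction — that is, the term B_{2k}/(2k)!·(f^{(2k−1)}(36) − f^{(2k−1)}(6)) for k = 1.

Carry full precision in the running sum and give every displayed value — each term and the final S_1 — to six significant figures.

S_1 ≈ 1.23135e+10

∫_6^36 x^6 dx evaluates to 1.11948e+10.
Endpoint term: (f(6) + f(36))/2 = (46656.0 + 2.17678e+09)/2 = 1.08841e+09.
So far: 1.22833e+10.
k=1: B_{2}/(2)! × [f^{(1)}(36) − f^{(1)}(6)] = 1/12 × (3.62797e+08 − 46656.0) = 3.02292e+07.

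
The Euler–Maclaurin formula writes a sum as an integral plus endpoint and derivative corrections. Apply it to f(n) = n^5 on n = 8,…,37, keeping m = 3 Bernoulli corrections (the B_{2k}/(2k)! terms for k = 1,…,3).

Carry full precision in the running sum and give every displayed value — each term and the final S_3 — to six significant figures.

∫_8^37 x^5 dx evaluates to 4.27577e+08.
½[f(8) + f(37)] = ½[32768.0 + 6.93440e+07] = 3.46884e+07.
Running total after boundary: 4.62266e+08.
Correction k=1: B_{2}/2! · (f^{(1)}(37) − f^{(1)}(8)) = 1/12 · (9.37080e+06 − 20480.0) = 779194.
Partial sum through k=1: 4.63045e+08.
Correction k=2: B_{4}/4! · (f^{(3)}(37) − f^{(3)}(8)) = −1/720 · (82140.0 − 3840.00) = -108.750.
Partial sum through k=2: 4.63045e+08.
Correction k=3: B_{6}/6! · (f^{(5)}(37) − f^{(5)}(8)) = 1/30240 · (120.000 − 120.000) = 0.00000.

S_3 ≈ 4.63045e+08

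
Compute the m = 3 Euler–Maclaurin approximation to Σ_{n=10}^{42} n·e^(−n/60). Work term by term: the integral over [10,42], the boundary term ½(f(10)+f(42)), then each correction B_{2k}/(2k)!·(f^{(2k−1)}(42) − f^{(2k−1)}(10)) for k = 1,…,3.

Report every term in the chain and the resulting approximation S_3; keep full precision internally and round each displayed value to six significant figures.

Integral: ∫_10^42 x·e^(−x/60) dx = 516.121.
½[f(10) + f(42)] = ½[8.46482 + 20.8566] = 14.6607.
Integral + boundary = 530.782.
Correction k=1: B_{2}/2! · (f^{(1)}(42) − f^{(1)}(10)) = 1/12 · (0.148976 − 0.705401) = -0.0463688.
Partial sum through k=1: 530.736.
Correction k=2: B_{4}/4! · (f^{(3)}(42) − f^{(3)}(10)) = −1/720 · (0.000317263 − 0.000666212) = 4.84652e-07.
Partial sum through k=2: 530.736.
Correction k=3: B_{6}/6! · (f^{(5)}(42) − f^{(5)}(10)) = 1/30240 · (1.64762e-07 − 3.15689e-07) = -4.99097e-12.

S_3 ≈ 530.736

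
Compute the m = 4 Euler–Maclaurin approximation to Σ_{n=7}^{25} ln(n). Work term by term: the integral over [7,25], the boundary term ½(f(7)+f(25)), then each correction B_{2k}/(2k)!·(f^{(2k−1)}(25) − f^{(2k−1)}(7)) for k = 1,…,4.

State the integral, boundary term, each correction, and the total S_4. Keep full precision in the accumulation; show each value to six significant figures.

S_4 ≈ 51.4244

The integral term ∫_7^25 ln(x) dx = 48.8505.
Endpoint term: (f(7) + f(25))/2 = (1.94591 + 3.21888)/2 = 2.58239.
So far: 51.4329.
Correction k=1: B_{2}/2! · (f^{(1)}(25) − f^{(1)}(7)) = 1/12 · (0.0400000 − 0.142857) = -0.00857143.
Running total after k=1: 51.4243.
Correction k=2: B_{4}/4! · (f^{(3)}(25) − f^{(3)}(7)) = −1/720 · (0.000128000 − 0.00583090) = 7.92070e-06.
Running total after k=2: 51.4244.
Correction k=3: B_{6}/6! · (f^{(5)}(25) − f^{(5)}(7)) = 1/30240 · (2.45760e-06 − 0.00142798) = -4.71402e-08.
Running total after k=3: 51.4244.
Correction k=4: B_{8}/8! · (f^{(7)}(25) − f^{(7)}(7)) = −1/1209600 · (1.17965e-07 − 0.000874271) = 7.22680e-10.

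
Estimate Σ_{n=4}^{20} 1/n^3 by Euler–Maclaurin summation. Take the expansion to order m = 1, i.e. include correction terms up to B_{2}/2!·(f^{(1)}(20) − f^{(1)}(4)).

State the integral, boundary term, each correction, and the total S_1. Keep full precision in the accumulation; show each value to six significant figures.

S_1 ≈ 0.0388500

The integral term ∫_4^20 1/x^3 dx = 0.0300000.
Endpoint term: (f(4) + f(20))/2 = (0.0156250 + 0.000125000)/2 = 0.00787500.
Running total after boundary: 0.0378750.
Correction k=1: B_{2}/2! · (f^{(1)}(20) − f^{(1)}(4)) = 1/12 · (-1.87500e-05 − (-0.0117188)) = 0.000975000.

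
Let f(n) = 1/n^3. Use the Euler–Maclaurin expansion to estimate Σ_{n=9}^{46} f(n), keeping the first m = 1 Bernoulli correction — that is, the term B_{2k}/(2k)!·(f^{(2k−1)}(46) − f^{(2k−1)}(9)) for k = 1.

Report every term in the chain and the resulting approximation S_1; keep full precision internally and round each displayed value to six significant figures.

S_1 ≈ 0.00666560

∫_9^46 1/x^3 dx evaluates to 0.00593654.
Endpoint term: (f(9) + f(46))/2 = (0.00137174 + 1.02737e-05)/2 = 0.000691008.
Running total after boundary: 0.00662755.
Correction k=1: B_{2}/2! · (f^{(1)}(46) − f^{(1)}(9)) = 1/12 · (-6.70023e-07 − (-0.000457247)) = 3.80481e-05.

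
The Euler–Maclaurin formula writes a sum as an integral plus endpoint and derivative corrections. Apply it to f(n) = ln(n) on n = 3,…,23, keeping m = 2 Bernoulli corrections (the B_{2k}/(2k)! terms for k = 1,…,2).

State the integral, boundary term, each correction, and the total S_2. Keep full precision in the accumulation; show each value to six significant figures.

The integral term ∫_3^23 ln(x) dx = 48.8205.
Endpoint term: (f(3) + f(23))/2 = (1.09861 + 3.13549)/2 = 2.11705.
Integral + boundary = 50.9376.
Correction k=1: B_{2}/2! · (f^{(1)}(23) − f^{(1)}(3)) = 1/12 · (0.0434783 − 0.333333) = -0.0241546.
Partial sum through k=1: 50.9134.
Correction k=2: B_{4}/4! · (f^{(3)}(23) − f^{(3)}(3)) = −1/720 · (0.000164379 − 0.0740741) = 0.000102652.

S_2 ≈ 50.9135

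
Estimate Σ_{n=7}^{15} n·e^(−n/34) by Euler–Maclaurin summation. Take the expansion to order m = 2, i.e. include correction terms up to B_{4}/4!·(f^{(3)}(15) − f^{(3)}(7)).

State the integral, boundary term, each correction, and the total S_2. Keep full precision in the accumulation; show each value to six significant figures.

S_2 ≈ 70.5631

Integral: ∫_7^15 x·e^(−x/34) dx = 62.9137.
½[f(7) + f(15)] = ½[5.69750 + 9.64919] = 7.67334.
Integral + boundary = 70.5870.
k=1: B_{2}/(2)! × [f^{(1)}(15) − f^{(1)}(7)] = 1/12 × (0.359480 − 0.646355) = -0.0239063.
Partial sum through k=1: 70.5631.
k=2: B_{4}/(4)! × [f^{(3)}(15) − f^{(3)}(7)] = −1/720 × (0.00142391 − 0.00196731) = 7.54728e-07.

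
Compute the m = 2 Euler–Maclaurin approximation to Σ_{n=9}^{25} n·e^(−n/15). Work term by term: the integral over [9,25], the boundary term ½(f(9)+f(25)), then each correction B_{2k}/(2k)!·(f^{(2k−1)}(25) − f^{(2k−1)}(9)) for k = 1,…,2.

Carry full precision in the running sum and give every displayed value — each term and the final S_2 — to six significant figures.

∫_9^25 x·e^(−x/15) dx evaluates to 84.2468.
Endpoint term: (f(9) + f(25))/2 = (4.93930 + 4.72189)/2 = 4.83060.
Integral + boundary = 89.0774.
Correction k=1: B_{2}/2! · (f^{(1)}(25) − f^{(1)}(9)) = 1/12 · (-0.125917 − 0.219525) = -0.0287868.
Partial sum through k=1: 89.0486.
Correction k=2: B_{4}/4! · (f^{(3)}(25) − f^{(3)}(9)) = −1/720 · (0.00111926 − 0.00585399) = 6.57601e-06.

S_2 ≈ 89.0486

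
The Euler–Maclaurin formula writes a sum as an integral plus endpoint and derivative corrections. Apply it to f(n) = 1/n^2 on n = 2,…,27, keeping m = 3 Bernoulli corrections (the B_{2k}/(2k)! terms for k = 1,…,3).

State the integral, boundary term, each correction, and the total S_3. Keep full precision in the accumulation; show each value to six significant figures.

The integral term ∫_2^27 1/x^2 dx = 0.462963.
Boundary: ½(f(2) + f(27)) = ½(0.250000 + 0.00137174) = 0.125686.
Running total after boundary: 0.588649.
Correction k=1: B_{2}/2! · (f^{(1)}(27) − f^{(1)}(2)) = 1/12 · (-0.000101611 − (-0.250000)) = 0.0208249.
After k=1: 0.609474.
Correction k=2: B_{4}/4! · (f^{(3)}(27) − f^{(3)}(2)) = −1/720 · (-1.67260e-06 − (-0.750000)) = -0.00104166.
After k=2: 0.608432.
Correction k=3: B_{6}/6! · (f^{(5)}(27) − f^{(5)}(2)) = 1/30240 · (-6.88313e-08 − (-5.62500)) = 0.000186012.

S_3 ≈ 0.608618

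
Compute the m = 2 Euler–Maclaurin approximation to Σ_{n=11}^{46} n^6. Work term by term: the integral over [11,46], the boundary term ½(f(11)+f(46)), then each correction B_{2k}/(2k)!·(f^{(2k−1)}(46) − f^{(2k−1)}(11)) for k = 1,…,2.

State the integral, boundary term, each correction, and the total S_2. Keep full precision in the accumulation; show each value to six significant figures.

The integral term ∫_11^46 x^6 dx = 6.22569e+10.
Boundary: ½(f(11) + f(46)) = ½(1.77156e+06 + 9.47430e+09) = 4.73803e+09.
Running total after boundary: 6.69949e+10.
k=1: B_{2}/(2)! × [f^{(1)}(46) − f^{(1)}(11)] = 1/12 × (1.23578e+09 − 966306) = 1.02901e+08.
Partial sum through k=1: 6.70978e+10.
k=2: B_{4}/(4)! × [f^{(3)}(46) − f^{(3)}(11)] = −1/720 × (1.16803e+07 − 159720) = -16000.8.

S_2 ≈ 6.70978e+10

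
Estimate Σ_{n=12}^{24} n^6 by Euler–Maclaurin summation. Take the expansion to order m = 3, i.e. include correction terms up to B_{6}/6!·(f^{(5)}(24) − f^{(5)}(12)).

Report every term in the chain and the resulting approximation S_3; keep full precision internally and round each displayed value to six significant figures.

The integral term ∫_12^24 x^6 dx = 6.50091e+08.
Boundary: ½(f(12) + f(24)) = ½(2.98598e+06 + 1.91103e+08) = 9.70445e+07.
Integral + boundary = 7.47136e+08.
k=1: B_{2}/(2)! × [f^{(1)}(24) − f^{(1)}(12)] = 1/12 × (4.77757e+07 − 1.49299e+06) = 3.85690e+06.
Partial sum through k=1: 7.50993e+08.
k=2: B_{4}/(4)! × [f^{(3)}(24) − f^{(3)}(12)] = −1/720 × (1.65888e+06 − 207360) = -2016.00.
Partial sum through k=2: 7.50991e+08.
k=3: B_{6}/(6)! × [f^{(5)}(24) − f^{(5)}(12)] = 1/30240 × (17280.0 − 8640.00) = 0.285714.

S_3 ≈ 7.50991e+08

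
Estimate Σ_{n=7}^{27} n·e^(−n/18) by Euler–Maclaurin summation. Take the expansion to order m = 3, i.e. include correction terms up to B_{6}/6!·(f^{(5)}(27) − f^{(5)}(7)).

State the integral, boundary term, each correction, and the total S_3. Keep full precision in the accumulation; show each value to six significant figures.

∫_7^27 x·e^(−x/18) dx evaluates to 124.279.
Endpoint term: (f(7) + f(27))/2 = (4.74467 + 6.02451)/2 = 5.38459.
Running total after boundary: 129.663.
Order-1 term: 1/12 · (-0.111565 − 0.414217) = -0.0438152.
After k=1: 129.620.
Order-2 term: −1/720 · (0.00103301 − 0.00546246) = 6.15201e-06.
After k=2: 129.620.
Order-3 term: 1/30240 · (7.43937e-06 − 2.97730e-05) = -7.38547e-10.

S_3 ≈ 129.620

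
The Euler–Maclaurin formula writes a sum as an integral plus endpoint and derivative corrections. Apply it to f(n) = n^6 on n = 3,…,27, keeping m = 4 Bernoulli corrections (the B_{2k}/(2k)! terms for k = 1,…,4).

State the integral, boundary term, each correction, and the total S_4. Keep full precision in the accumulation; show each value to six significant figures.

S_4 ≈ 1.69522e+09

Integral: ∫_3^27 x^6 dx = 1.49434e+09.
Endpoint term: (f(3) + f(27))/2 = (729.000 + 3.87420e+08)/2 = 1.93711e+08.
Running total after boundary: 1.68805e+09.
Correction k=1: B_{2}/2! · (f^{(1)}(27) − f^{(1)}(3)) = 1/12 · (8.60934e+07 − 1458.00) = 7.17433e+06.
Partial sum through k=1: 1.69522e+09.
Correction k=2: B_{4}/4! · (f^{(3)}(27) − f^{(3)}(3)) = −1/720 · (2.36196e+06 − 3240.00) = -3276.00.
Partial sum through k=2: 1.69522e+09.
Correction k=3: B_{6}/6! · (f^{(5)}(27) − f^{(5)}(3)) = 1/30240 · (19440.0 − 2160.00) = 0.571429.
Partial sum through k=3: 1.69522e+09.
Correction k=4: B_{8}/8! · (f^{(7)}(27) − f^{(7)}(3)) = −1/1209600 · (0.00000 − 0.00000) = 0.00000.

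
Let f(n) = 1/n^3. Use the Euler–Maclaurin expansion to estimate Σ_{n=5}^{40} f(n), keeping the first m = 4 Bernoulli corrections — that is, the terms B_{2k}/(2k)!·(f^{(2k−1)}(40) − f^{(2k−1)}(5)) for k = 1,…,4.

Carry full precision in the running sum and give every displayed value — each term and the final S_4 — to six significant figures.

Integral: ∫_5^40 1/x^3 dx = 0.0196875.
Boundary: ½(f(5) + f(40)) = ½(0.00800000 + 1.56250e-05) = 0.00400781.
So far: 0.0236953.
k=1: B_{2}/(2)! × [f^{(1)}(40) − f^{(1)}(5)] = 1/12 × (-1.17187e-06 − (-0.00480000)) = 0.000399902.
After k=1: 0.0240952.
k=2: B_{4}/(4)! × [f^{(3)}(40) − f^{(3)}(5)] = −1/720 × (-1.46484e-08 − (-0.00384000)) = -5.33331e-06.
After k=2: 0.0240899.
k=3: B_{6}/(6)! × [f^{(5)}(40) − f^{(5)}(5)] = 1/30240 × (-3.84521e-10 − (-0.00645120)) = 2.13333e-07.
After k=3: 0.0240901.
k=4: B_{8}/(8)! × [f^{(7)}(40) − f^{(7)}(5)] = −1/1209600 × (-1.73035e-11 − (-0.0185795)) = -1.53600e-08.

S_4 ≈ 0.0240901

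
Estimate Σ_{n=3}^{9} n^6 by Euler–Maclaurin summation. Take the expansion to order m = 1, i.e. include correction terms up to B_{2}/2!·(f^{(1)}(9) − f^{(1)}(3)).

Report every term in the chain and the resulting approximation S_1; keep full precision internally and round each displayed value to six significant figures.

The integral term ∫_3^9 x^6 dx = 682969.
Endpoint term: (f(3) + f(9))/2 = (729.000 + 531441)/2 = 266085.
Running total after boundary: 949054.
Order-1 term: 1/12 · (354294 − 1458.00) = 29403.0.

S_1 ≈ 978457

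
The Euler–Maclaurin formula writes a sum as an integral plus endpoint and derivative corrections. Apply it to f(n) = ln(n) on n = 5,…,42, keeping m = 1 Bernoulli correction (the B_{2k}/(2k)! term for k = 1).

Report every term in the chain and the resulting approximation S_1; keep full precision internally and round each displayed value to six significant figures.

The integral term ∫_5^42 ln(x) dx = 111.935.
½[f(5) + f(42)] = ½[1.60944 + 3.73767] = 2.67355.
Running total after boundary: 114.608.
Correction k=1: B_{2}/2! · (f^{(1)}(42) − f^{(1)}(5)) = 1/12 · (0.0238095 − 0.200000) = -0.0146825.

S_1 ≈ 114.594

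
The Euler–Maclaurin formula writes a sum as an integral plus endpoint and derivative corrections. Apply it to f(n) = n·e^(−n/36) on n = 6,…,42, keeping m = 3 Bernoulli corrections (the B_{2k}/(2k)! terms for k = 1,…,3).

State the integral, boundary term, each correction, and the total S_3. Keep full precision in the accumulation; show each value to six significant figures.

The integral term ∫_6^42 x·e^(−x/36) dx = 405.460.
Endpoint term: (f(6) + f(42))/2 = (5.07889 + 13.0789)/2 = 9.07891.
So far: 414.539.
k=1: B_{2}/(2)! × [f^{(1)}(42) − f^{(1)}(6)] = 1/12 × (-0.0519005 − 0.705401) = -0.0631085.
After k=1: 414.476.
k=2: B_{4}/(4)! × [f^{(3)}(42) − f^{(3)}(6)] = −1/720 × (0.000440514 − 0.00185059) = 1.95844e-06.
After k=2: 414.476.
k=3: B_{6}/(6)! × [f^{(5)}(42) − f^{(5)}(6)] = 1/30240 × (7.10706e-07 − 2.43587e-06) = -5.70491e-11.

S_3 ≈ 414.476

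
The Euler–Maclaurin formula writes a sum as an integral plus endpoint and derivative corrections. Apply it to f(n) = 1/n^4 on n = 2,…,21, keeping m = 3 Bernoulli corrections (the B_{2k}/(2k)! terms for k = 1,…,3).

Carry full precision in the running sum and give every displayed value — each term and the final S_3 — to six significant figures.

∫_2^21 1/x^4 dx evaluates to 0.0416307.
Boundary: ½(f(2) + f(21)) = ½(0.0625000 + 5.14189e-06) = 0.0312526.
So far: 0.0728832.
Order-1 term: 1/12 · (-9.79408e-07 − (-0.125000)) = 0.0104166.
Partial sum through k=1: 0.0832998.
Order-2 term: −1/720 · (-6.66264e-08 − (-0.937500)) = -0.00130208.
Partial sum through k=2: 0.0819977.
Order-3 term: 1/30240 · (-8.46049e-09 − (-13.1250)) = 0.000434028.

S_3 ≈ 0.0824318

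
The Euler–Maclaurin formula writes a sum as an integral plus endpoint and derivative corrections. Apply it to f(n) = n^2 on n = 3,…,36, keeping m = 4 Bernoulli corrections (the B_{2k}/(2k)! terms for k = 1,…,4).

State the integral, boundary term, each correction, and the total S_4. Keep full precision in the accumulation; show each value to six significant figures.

S_4 ≈ 16201.0

Integral: ∫_3^36 x^2 dx = 15543.0.
Endpoint term: (f(3) + f(36))/2 = (9.00000 + 1296.00)/2 = 652.500.
Integral + boundary = 16195.5.
Order-1 term: 1/12 · (72.0000 − 6.00000) = 5.50000.
Running total after k=1: 16201.0.
Order-2 term: −1/720 · (0.00000 − 0.00000) = 0.00000.
Running total after k=2: 16201.0.
Order-3 term: 1/30240 · (0.00000 − 0.00000) = 0.00000.
Running total after k=3: 16201.0.
Order-4 term: −1/1209600 · (0.00000 − 0.00000) = 0.00000.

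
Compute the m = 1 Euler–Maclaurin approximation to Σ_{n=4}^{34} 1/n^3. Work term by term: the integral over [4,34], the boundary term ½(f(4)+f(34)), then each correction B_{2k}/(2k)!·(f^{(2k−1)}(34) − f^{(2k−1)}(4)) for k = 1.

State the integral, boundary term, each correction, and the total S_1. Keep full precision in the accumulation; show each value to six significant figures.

∫_4^34 1/x^3 dx evaluates to 0.0308175.
Endpoint term: (f(4) + f(34))/2 = (0.0156250 + 2.54427e-05)/2 = 0.00782522.
Integral + boundary = 0.0386427.
Order-1 term: 1/12 · (-2.24494e-06 − (-0.0117188)) = 0.000976375.

S_1 ≈ 0.0396191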